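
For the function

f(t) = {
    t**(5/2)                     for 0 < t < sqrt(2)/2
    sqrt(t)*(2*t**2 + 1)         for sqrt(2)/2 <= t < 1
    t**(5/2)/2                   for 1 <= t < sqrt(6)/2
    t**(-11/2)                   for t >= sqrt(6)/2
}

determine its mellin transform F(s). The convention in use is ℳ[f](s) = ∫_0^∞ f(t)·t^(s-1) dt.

2**(-s/2 - 5/4)*(135*2**(s/2 + 5/4)*(2*s - 11)*(2*s + 1) + 27*2**(s/2 + 17/4)*(2*s - 11) - 32*3**(s/2 + 1/4)*(2*s + 1)*(2*s + 5) + 3**(s/2 + 17/4)*(2*s - 11)*(2*s + 1) - 864*s - 162*(2*s - 11)*(2*s + 1) + 4752)/(27*(2*s - 11)*(2*s + 1)*(2*s + 5))
  -5/2 < Re(s) < 11/2

undo the shared t-power: t**2 on [0, sqrt(2)/2); 2*t**2 + 1 on [sqrt(2)/2, 1); t**2/2 on [1, sqrt(6)/2); …
peel off the power substitution: t on [0, 1/2); 2*t + 1 on [1/2, 1); t/2 on [1, 3/2); …
integrate the 4 segments split at sqrt(2)/2, 1, sqrt(6)/2, then add the results
[0, sqrt(2)/2) adds the kernel integral of t**(5/2)
segment [sqrt(2)/2, 1) carries sqrt(t)*(2*t**2 + 1); integrate it
segment 1 to sqrt(6)/2 holds t**(5/2)/2; add its integral
the [sqrt(6)/2, ∞) slice contributes ∫ t**(-11/2)·t^(s-1) dt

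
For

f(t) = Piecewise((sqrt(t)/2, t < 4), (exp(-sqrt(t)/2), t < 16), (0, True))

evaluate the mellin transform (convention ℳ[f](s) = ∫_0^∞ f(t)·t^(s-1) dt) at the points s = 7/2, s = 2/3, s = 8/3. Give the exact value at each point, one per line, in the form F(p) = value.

F(7/2) = -1355776*exp(-2) + 32 + 500992*exp(-1)
F(2/3) = 4*2**(1/3)*(-uppergamma(4/3, 2) + 3/7 + uppergamma(4/3, 1))
F(8/3) = 64*2**(1/3)*(-uppergamma(16/3, 2) + 3/19 + uppergamma(16/3, 1))

the common scale on t comes off first: sqrt(2)*sqrt(t)/2 on [0, 2); exp(-sqrt(2)*sqrt(t)/2) on [2, 8)
remove the common scale on t first: sqrt(t) on [0, 1); exp(-sqrt(t)) on [1, 4)
reversing the power substitution: t on [0, 1); exp(-t) on [1, 2)
treat the 2 regions marked off by 4 separately and sum
[0, 4) adds the kernel integral of sqrt(t)/2
piece [4, 16): integrate exp(-sqrt(t)/2) against the kernel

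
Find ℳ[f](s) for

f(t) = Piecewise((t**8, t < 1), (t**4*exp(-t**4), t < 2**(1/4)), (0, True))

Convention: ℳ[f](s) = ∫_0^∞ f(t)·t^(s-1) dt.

((s + 8)*uppergamma(s/4 + 1, 1) - (s + 8)*uppergamma(s/4 + 1, 2) + 4)/(4*(s + 8))
  Re(s) > -8

remove the power substitution first: t**4 on [0, 1); t**2*exp(-t**2) on [1, sqrt(2))
the power substitution comes off first: t**2 on [0, 1); t*exp(-t) on [1, 2)
reversing the shared t-power: t on [0, 1); exp(-t) on [1, 2)
cuts at 1: linearity sums the 2 kernel integrals
segment [0, 1) carries t**8; integrate it
[1, 2**(1/4)) adds the kernel integral of t**4*exp(-t**4)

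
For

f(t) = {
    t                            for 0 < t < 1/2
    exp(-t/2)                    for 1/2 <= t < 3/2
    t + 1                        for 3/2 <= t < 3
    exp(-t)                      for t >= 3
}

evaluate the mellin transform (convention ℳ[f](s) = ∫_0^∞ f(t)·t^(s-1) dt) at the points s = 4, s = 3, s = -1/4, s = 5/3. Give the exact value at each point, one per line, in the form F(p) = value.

along the cuts 1/2, 3/2, 3, ℳ[f](s) splits into 4 integrals
∫ t·t^(s-1) over [0, 1/2)
for t in [1/2, 3/2): the term is ∫ exp(-t/2)·t^(s-1)
on [3/2, 3) integrate f = (t + 1) against the kernel
segment [3, ∞) carries exp(-t); integrate it

F(4) = -807*exp(-3/4)/4 + 78*exp(-3) + 21143/320 + 493*exp(-1/4)/4
F(3) = -65*exp(-3/4)/2 + 17*exp(-3) + 41*exp(-1/4)/2 + 215/8
F(-1/4) = 2**(1/4)*(-3*sqrt(2)*uppergamma(-1/4, 3/4) + 3*2**(3/4)*uppergamma(-1/4, 3) + 4 + 3*sqrt(2)*uppergamma(-1/4, 1/4) + 4*3**(3/4))/6
F(5/3) = 2**(1/3)*(-279*3**(2/3) - 640*2**(1/3)*uppergamma(5/3, 3/4) + 15 + 160*2**(2/3)*uppergamma(5/3, 3) + 640*2**(1/3)*uppergamma(5/3, 1/4) + 828*6**(2/3))/320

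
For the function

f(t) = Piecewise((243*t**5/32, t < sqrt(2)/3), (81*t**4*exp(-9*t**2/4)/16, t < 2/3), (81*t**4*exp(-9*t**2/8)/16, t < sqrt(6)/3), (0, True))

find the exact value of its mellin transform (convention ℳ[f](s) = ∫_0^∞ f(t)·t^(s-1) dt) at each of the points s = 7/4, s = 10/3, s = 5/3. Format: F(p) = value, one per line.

F(7/4) = 3**(1/4)*(-216*2**(5/8)*uppergamma(23/8, 3/4) - 27*2**(3/4)*uppergamma(23/8, 1) + 2**(3/8) + 27*2**(3/4)*uppergamma(23/8, 1/2) + 216*2**(5/8)*uppergamma(23/8, 1/2))/243
F(10/3) = 6**(2/3)*(-3200*2**(1/3)*uppergamma(11/3, 3/4) - 200*2**(2/3)*uppergamma(11/3, 1) + 3*sqrt(2) + 200*2**(2/3)*uppergamma(11/3, 1/2) + 3200*2**(1/3)*uppergamma(11/3, 1/2))/8100
F(5/3) = 2**(5/6)*3**(1/3)*(-640*2**(2/3)*uppergamma(17/6, 3/4) - 80*2**(5/6)*uppergamma(17/6, 1) + 3*sqrt(2) + 80*2**(5/6)*uppergamma(17/6, 1/2) + 640*2**(2/3)*uppergamma(17/6, 1/2))/1440

invert the common scale on t to get t**5 on [0, sqrt(2)/2); t**4*exp(-t**2) on [sqrt(2)/2, 1); t**4*exp(-t**2/2) on [1, sqrt(6)/2)
peel off the power substitution: t**(5/2) on [0, 1/2); t**2*exp(-t) on [1/2, 1); t**2*exp(-t/2) on [1, 3/2)
peel off the shared t-power: sqrt(t) on [0, 1/2); exp(-t) on [1/2, 1); exp(-t/2) on [1, 3/2)
split f at sqrt(2)/3, 2/3: ℳ[f](s) collects 3 kernel integrals
on [0, sqrt(2)/3): add ∫ 243*t**5/32·t^(s-1) dt
the [sqrt(2)/3, 2/3) slice contributes ∫ 81*t**4*exp(-9*t**2/4)/16·t^(s-1) dt
for t in [2/3, sqrt(6)/3): the term is ∫ 81*t**4*exp(-9*t**2/8)/16·t^(s-1)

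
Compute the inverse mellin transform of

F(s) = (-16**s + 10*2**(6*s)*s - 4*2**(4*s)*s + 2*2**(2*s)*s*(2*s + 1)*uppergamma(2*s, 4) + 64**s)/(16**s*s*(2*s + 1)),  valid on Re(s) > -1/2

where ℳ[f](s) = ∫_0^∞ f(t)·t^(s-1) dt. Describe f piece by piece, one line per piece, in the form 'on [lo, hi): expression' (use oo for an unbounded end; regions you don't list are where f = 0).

invert the power substitution to get t on [0, 1); 2*t + 1 on [1, 2); exp(-2*t) on [2, ∞)
integrate the 3 segments split at 1, 4, then add the results
piece [0, 1): integrate sqrt(t) against the kernel
[1, 4) adds the kernel integral of (2*sqrt(t) + 1)
on [4, ∞): add ∫ exp(-2*sqrt(t))·t^(s-1) dt

on [0, 1): sqrt(t)
on [1, 4): 2*sqrt(t) + 1
on [4, oo): exp(-2*sqrt(t))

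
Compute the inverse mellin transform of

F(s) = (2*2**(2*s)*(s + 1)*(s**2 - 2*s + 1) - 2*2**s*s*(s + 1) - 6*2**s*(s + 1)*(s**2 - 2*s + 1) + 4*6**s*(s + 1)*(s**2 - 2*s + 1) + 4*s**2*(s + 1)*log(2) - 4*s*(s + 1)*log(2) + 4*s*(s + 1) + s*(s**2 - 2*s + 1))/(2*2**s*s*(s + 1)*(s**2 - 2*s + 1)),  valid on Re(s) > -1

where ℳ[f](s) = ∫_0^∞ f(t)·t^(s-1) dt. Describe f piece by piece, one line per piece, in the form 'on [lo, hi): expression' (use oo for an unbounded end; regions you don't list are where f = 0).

decompose at 1/2, 1, 2; ℳ[f](s) sums the 4 pieces' integrals
[0, 1/2) adds the kernel integral of t
the [1/2, 1) slice contributes ∫ log(t)/t·t^(s-1) dt
piece [1, 2): integrate 3 against the kernel
the [2, 3) slice contributes ∫ 2·t^(s-1) dt

on [0, 1/2): t
on [1/2, 1): log(t)/t
on [1, 2): 3
on [2, 3): 2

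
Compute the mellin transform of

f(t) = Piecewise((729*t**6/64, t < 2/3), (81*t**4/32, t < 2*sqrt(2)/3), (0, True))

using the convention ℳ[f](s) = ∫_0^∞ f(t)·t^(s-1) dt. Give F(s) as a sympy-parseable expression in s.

2**(s - 1)*(2**(s/2 + 2)*(s + 6) + s + 2)/(3**s*(s + 4)*(s + 6))
  Re(s) > -6

strip the common scale on t: t**6 on [0, 1); t**4/2 on [1, sqrt(2))
reversing the power substitution: t**3 on [0, 1); t**2/2 on [1, 2)
peel off the shared t-power: t on [0, 1); 1/2 on [1, 2)
treat the 2 regions marked off by 2/3 separately and sum
on [0, 2/3) integrate f = 729*t**6/64 against the kernel
on [2/3, 2*sqrt(2)/3) integrate f = 81*t**4/32 against the kernel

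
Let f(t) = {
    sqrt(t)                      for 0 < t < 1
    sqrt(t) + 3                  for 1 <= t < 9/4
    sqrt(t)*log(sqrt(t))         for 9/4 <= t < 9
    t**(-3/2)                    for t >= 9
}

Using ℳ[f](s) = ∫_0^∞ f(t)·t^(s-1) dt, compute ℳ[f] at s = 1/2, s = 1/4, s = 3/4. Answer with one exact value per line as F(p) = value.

remove the power substitution first: t on [0, 1); t + 3 on [1, 3/2); t*log(t) on [3/2, 3); …
cuts at 1, 9/4, 9: linearity sums the 4 kernel integrals
segment [0, 1) carries sqrt(t); integrate it
over [1, 9/4), the kernel integral of (sqrt(t) + 3) enters the sum
on [9/4, 9) integrate f = sqrt(t)*log(sqrt(t)) against the kernel
on [9, ∞): add ∫ t**(-3/2)·t^(s-1) dt

F(1/2) = 9*log(2)/4 + 143/72 + 27*log(3)/4
F(1/4) = -12 - 356*sqrt(3)/135 + log(2**(sqrt(6))*3**(-sqrt(6) + 4*sqrt(3))) + 23*sqrt(6)/3
F(3/4) = -1844*sqrt(3)/675 - 4 + 213*sqrt(6)/50 + log(2**(9*sqrt(6)/10)*3**(-9*sqrt(6)/10 + 36*sqrt(3)/5))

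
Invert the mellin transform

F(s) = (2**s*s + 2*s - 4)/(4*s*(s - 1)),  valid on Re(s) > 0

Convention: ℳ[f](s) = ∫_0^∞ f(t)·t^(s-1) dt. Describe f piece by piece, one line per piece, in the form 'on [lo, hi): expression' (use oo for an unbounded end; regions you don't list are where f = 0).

on [0, 1): 1
on [1, 2): 1/(2*t)

the shared t-power comes off first: t on [0, 1); 1/2 on [1, 2)
decompose at 1; ℳ[f](s) sums the 2 pieces' integrals
∫ 1·t^(s-1) over [0, 1)
∫ over [1, 2) of 1/(2*t)·t^(s-1) joins the sum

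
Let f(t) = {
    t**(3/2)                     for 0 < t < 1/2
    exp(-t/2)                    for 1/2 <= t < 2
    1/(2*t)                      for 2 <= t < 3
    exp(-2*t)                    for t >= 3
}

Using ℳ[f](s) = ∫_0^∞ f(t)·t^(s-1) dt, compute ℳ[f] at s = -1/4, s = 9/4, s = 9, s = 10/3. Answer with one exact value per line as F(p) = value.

F(-1/4) = -2**(3/4)*uppergamma(-1/4, 1)/2 - 2*3**(3/4)/45 + 2**(1/4)*uppergamma(-1/4, 6) + 3*2**(3/4)/10 + 2**(3/4)*uppergamma(-1/4, 1/4)/2
F(9/4) = -4*2**(1/4)*uppergamma(9/4, 1) - 47*2**(1/4)/60 + 2**(3/4)*uppergamma(9/4, 6)/8 + 6*3**(1/4)/5 + 4*2**(1/4)*uppergamma(9/4, 1/4)
F(9) = -56115712*exp(-1) + sqrt(2)/21504 + 107667*exp(-6)/4 + 6305/16 + 3392923553*exp(-1/4)/128
F(10/3) = -8*2**(1/3)*uppergamma(10/3, 1) - 6*2**(1/3)/7 + 3*2**(1/6)/464 + 2**(2/3)*uppergamma(10/3, 6)/16 + 27*3**(1/3)/14 + 8*2**(1/3)*uppergamma(10/3, 1/4)

integrate the 4 segments split at 1/2, 2, 3, then add the results
segment 0 to 1/2 holds t**(3/2); add its integral
on [1/2, 2) integrate f = exp(-t/2) against the kernel
between 2 and 3 the integrand is 1/(2*t)·t^(s-1)
for t in [3, ∞): the term is ∫ exp(-2*t)·t^(s-1)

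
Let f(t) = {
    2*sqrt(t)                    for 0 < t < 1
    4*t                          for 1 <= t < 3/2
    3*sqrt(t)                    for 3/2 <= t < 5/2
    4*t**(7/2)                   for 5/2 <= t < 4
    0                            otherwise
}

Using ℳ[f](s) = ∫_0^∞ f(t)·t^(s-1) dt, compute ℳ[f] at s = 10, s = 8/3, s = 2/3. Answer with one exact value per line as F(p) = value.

F(10) = -8017578125*sqrt(10)/387072 - 59049*sqrt(6)/7168 + 42331230965839/1064448
F(8/3) = -807375*2**(5/6)*5**(1/6)/11248 - 243*2**(5/6)*3**(1/6)/152 - 96/209 + 81*2**(1/3)*3**(2/3)/44 + 98304*2**(1/3)/37
F(2/3) = -435*2**(5/6)*5**(1/6)/28 - 27*2**(5/6)*3**(1/6)/14 - 24/35 + 9*2**(1/3)*3**(2/3)/5 + 6144*2**(1/3)/25

cuts at 1, 3/2, 5/2: linearity sums the 4 kernel integrals
for t in [0, 1): the term is ∫ 2*sqrt(t)·t^(s-1)
∫ 4*t·t^(s-1) over [1, 3/2)
on [3/2, 5/2) integrate f = 3*sqrt(t) against the kernel
segment [5/2, 4) carries 4*t**(7/2); integrate it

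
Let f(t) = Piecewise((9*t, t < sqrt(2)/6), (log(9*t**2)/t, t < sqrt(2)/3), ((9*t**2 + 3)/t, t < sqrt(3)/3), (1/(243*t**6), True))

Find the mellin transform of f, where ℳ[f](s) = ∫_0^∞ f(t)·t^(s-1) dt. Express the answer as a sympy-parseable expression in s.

undo the shared t-power: 9*t**2 on [0, sqrt(2)/6); log(9*t**2) on [sqrt(2)/6, sqrt(2)/3); 9*t**2 + 3 on [sqrt(2)/3, sqrt(3)/3); …
invert the common scale on t to get t**2 on [0, sqrt(2)/2); log(t**2) on [sqrt(2)/2, sqrt(2)); t**2 + 3 on [sqrt(2), sqrt(3)); …
peel off the power substitution: t on [0, 1/2); log(t) on [1/2, 2); t + 3 on [2, 3); …
the 4 pieces separated at sqrt(2)/6, sqrt(2)/3, sqrt(3)/3 each add one integral
on [0, sqrt(2)/6) integrate f = 9*t against the kernel
on [sqrt(2)/6, sqrt(2)/3) integrate f = log(9*t**2)/t against the kernel
segment sqrt(2)/3 to sqrt(3)/3 holds (9*t**2 + 3)/t; add its integral
the [sqrt(3)/3, ∞) slice contributes ∫ 1/(243*t**6)·t^(s-1) dt

2**(1/2 - s/2)*3**(1 - s)*(27*2**(s - 1)*(s/2 + 1/2)*(s - 6)*(s - 1)*log(2) - 54*2**(s - 1)*(s/2 + 1/2)*(s - 6) - 135*2**(s - 1)*(s - 6)*(s - 1)**2/2 - 81*2**(s - 1)*(s - 6)*(s - 1) - sqrt(3)*6**(s/2 - 1/2)*(s/2 + 1/2)*(s - 1)**2 + 81*6**(s/2 - 1/2)*(s - 6)*(s - 1)**2 + 81*6**(s/2 - 1/2)*(s - 6)*(s - 1) + 27*(s/2 + 1/2)*(s - 6)*(s - 1)*log(2) + 27*(s - 6)*(s - 1)**2/4 + (s - 6)*(27*s + 27))/(27*(s/2 + 1/2)*(s - 6)*(s - 1)**2)
  -1 < Re(s) < 6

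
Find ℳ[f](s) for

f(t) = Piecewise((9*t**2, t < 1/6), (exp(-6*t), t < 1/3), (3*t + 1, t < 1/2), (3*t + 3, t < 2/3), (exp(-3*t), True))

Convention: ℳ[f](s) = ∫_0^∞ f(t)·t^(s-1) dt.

remove the common scale on t first: 9*t**2/4 on [0, 1/3); exp(-3*t) on [1/3, 2/3); 3*t/2 + 1 on [2/3, 1); …
strip the common scale on t: t**2 on [0, 1/2); exp(-2*t) on [1/2, 1); t + 1 on [1, 3/2); …
slice at 1/6, 1/3, 1/2, 2/3, transform all 5 pieces, and sum them
on [0, 1/6): add ∫ 9*t**2·t^(s-1) dt
∫ over [1/6, 1/3) of exp(-6*t)·t^(s-1) joins the sum
[1/3, 1/2) adds the kernel integral of (3*t + 1)
on [1/2, 2/3): add ∫ (3*t + 3)·t^(s-1) dt
on [2/3, ∞) integrate f = exp(-3*t) against the kernel

(20*2**(2*s)*s*(s + 2) + 12*2**(2*s)*(s + 2) + 4*2**s*s*(s + 1)*(s + 2)*uppergamma(s, 2) - 8*2**s*s*(s + 2) - 4*2**s*(s + 2) - 8*3**s*s*(s + 2) - 8*3**s*(s + 2) + 4*s*(s + 1)*(s + 2)*uppergamma(s, 1) - 4*s*(s + 1)*(s + 2)*uppergamma(s, 2) + s*(s + 1))/(4*6**s*s*(s + 1)*(s + 2))
  Re(s) > -2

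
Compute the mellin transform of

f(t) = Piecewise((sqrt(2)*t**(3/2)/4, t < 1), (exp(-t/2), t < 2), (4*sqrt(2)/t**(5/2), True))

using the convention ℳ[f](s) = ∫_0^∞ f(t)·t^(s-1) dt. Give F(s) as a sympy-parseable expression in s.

invert the common scale on t to get t**(3/2) on [0, 1/2); exp(-t) on [1/2, 1); t**(-5/2) on [1, ∞)
linearity at 1, 2 turns ℳ[f](s) into 3 summed integrals
between 0 and 1 the integrand is sqrt(2)*t**(3/2)/4·t^(s-1)
between 1 and 2 the integrand is exp(-t/2)·t^(s-1)
between 2 and ∞ the integrand is 4*sqrt(2)/t**(5/2)·t^(s-1)

(2*2**s*(2*s - 5)*(2*s + 3)*uppergamma(s, 1/2) - 2*2**s*(2*s - 5)*(2*s + 3)*uppergamma(s, 1) - 4*2**s*(2*s + 3) + sqrt(2)*(2*s - 5))/(2*(2*s - 5)*(2*s + 3))
  -3/2 < Re(s) < 5/2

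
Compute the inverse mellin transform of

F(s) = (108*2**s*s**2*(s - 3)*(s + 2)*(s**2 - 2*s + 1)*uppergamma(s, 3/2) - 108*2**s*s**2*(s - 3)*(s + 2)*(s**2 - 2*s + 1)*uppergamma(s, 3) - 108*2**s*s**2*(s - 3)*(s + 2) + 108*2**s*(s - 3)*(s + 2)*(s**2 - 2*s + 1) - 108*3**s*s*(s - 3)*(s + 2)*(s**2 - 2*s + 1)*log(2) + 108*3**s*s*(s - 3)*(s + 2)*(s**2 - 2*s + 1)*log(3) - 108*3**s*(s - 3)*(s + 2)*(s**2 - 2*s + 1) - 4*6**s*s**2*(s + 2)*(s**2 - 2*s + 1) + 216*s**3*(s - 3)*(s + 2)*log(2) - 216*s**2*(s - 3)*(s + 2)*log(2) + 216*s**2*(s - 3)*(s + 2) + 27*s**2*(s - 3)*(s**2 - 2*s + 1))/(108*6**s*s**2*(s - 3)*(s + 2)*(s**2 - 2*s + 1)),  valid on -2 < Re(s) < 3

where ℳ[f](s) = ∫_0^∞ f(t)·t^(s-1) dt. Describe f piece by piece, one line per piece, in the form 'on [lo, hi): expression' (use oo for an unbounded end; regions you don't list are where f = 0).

strip the common scale on t: t**2 on [0, 1/2); log(t)/t on [1/2, 1); log(t) on [1, 3/2); …
cuts at 1/6, 1/3, 1/2, 1: linearity sums the 5 kernel integrals
segment 0 to 1/6 holds 9*t**2; add its integral
[1/6, 1/3) adds the kernel integral of log(3*t)/(3*t)
on [1/3, 1/2) integrate f = log(3*t) against the kernel
[1/2, 1) adds the kernel integral of exp(-3*t)
∫ 1/(27*t**3)·t^(s-1) over [1, ∞)

on [0, 1/6): 9*t**2
on [1/6, 1/3): log(3*t)/(3*t)
on [1/3, 1/2): log(3*t)
on [1/2, 1): exp(-3*t)
on [1, oo): 1/(27*t**3)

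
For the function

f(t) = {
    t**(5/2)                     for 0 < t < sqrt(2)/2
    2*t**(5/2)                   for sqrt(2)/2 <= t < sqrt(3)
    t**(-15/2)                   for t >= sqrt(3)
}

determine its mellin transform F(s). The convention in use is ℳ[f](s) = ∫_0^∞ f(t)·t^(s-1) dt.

peel off the shared t-power: t**2 on [0, sqrt(2)/2); 2*t**2 on [sqrt(2)/2, sqrt(3)); t**(-8) on [sqrt(3), ∞)
remove the power substitution first: t on [0, 1/2); 2*t on [1/2, 3); t**(-4) on [3, ∞)
integrate the 3 segments split at sqrt(2)/2, sqrt(3), then add the results
piece [0, sqrt(2)/2): integrate t**(5/2) against the kernel
∫ 2*t**(5/2)·t^(s-1) over [sqrt(2)/2, sqrt(3))
segment [sqrt(3), ∞) carries t**(-15/2); integrate it

2**(-s/2 - 1/4)*(6**(s/2 + 1/4)*(-4*s - 10)/81 + 6**(s/2 + 9/4)*(54*s - 405)/81 - 2*s + 15)/((2*s - 15)*(2*s + 5))
  -5/2 < Re(s) < 15/2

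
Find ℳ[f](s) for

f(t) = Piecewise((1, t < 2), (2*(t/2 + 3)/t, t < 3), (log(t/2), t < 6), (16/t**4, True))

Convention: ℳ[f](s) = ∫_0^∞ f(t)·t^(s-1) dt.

back out the common scale on t: 1 on [0, 1); (t + 3)/t on [1, 3/2); log(t) on [3/2, 3); …
strip the shared t-power: t on [0, 1); t + 3 on [1, 3/2); t*log(t) on [3/2, 3); …
slice at 2, 3, 6, transform all 4 pieces, and sum them
∫ over [0, 2) of 1·t^(s-1) joins the sum
[2, 3) adds the kernel integral of 2*(t/2 + 3)/t
segment [3, 6) carries log(t/2); integrate it
the [6, ∞) slice contributes ∫ 16/t**4·t^(s-1) dt

2**s*2**(1 - s)*(-162*2**(s - 1)*(s - 4)*(s - 1)*(2*s + (s - 1)**2 - 1) - 162*2**(s - 1)*(s - 4)*(2*s + (s - 1)**2 - 1) - 81*3**(s - 1)*s*(s - 4)*(s - 1)**2*log(3) + 81*3**(s - 1)*s*(s - 4)*(s - 1)**2*log(2) - 81*3**(s - 1)*s*(s - 4)*(s - 1)*log(3) + 81*3**(s - 1)*s*(s - 4)*(s - 1)*log(2) + 81*3**(s - 1)*s*(s - 4)*(s - 1) + 243*3**(s - 1)*(s - 4)*(s - 1)*(2*s + (s - 1)**2 - 1) + 162*3**(s - 1)*(s - 4)*(2*s + (s - 1)**2 - 1) + 162*6**(s - 1)*s*(s - 4)*(s - 1)**2*log(3) - 162*6**(s - 1)*s*(s - 4)*(s - 1) + 162*6**(s - 1)*s*(s - 4)*(s - 1)*log(3) - 2*6**(s - 1)*s*(s - 1)*(2*s + (s - 1)**2 - 1))/(54*s*(s - 4)*(s - 1)*(2*s + (s - 1)**2 - 1))
  0 < Re(s) < 4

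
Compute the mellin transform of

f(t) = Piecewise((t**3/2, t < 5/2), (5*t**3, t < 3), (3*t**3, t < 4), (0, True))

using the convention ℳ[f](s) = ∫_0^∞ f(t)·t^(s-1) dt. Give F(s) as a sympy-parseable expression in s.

3*(1024*2**(2*s) + 288*3**s - 375*(5/2)**s)/(16*(s + 3))
  Re(s) > -3

breakpoints 5/2, 3: one integral from each of the 3 segments
between 0 and 5/2 the integrand is t**3/2·t^(s-1)
over [5/2, 3), the kernel integral of 5*t**3 enters the sum
segment 3 to 4 holds 3*t**3; add its integral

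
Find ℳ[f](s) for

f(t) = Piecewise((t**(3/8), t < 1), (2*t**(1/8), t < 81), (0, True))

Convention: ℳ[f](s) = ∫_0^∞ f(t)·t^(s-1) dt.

8*(2*3**(4*s + 1/2)*(8*s + 3) - 8*s - 5)/((8*s + 1)*(8*s + 3))
  Re(s) > -3/8

back out the power substitution: t**(3/4) on [0, 1); 2*t**(1/4) on [1, 9)
the power substitution comes off first: t**(3/2) on [0, 1); 2*sqrt(t) on [1, 3)
the 2 pieces separated at 1 each add one integral
∫ t**(3/8)·t^(s-1) over [0, 1)
on [1, 81) integrate f = 2*t**(1/8) against the kernel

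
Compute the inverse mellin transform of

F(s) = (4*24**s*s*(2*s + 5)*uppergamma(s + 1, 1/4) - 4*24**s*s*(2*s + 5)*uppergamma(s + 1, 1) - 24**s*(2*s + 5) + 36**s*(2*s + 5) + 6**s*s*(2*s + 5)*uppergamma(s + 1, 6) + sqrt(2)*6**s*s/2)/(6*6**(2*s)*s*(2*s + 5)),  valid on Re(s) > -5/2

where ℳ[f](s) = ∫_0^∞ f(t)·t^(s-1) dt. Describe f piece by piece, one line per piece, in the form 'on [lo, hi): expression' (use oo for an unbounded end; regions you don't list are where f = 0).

the shared t-power comes off first: 3*sqrt(3)*t**(3/2) on [0, 1/6); exp(-3*t/2) on [1/6, 2/3); 1/(6*t) on [2/3, 1); …
reversing the common scale on t: t**(3/2) on [0, 1/2); exp(-t/2) on [1/2, 2); 1/(2*t) on [2, 3); …
breakpoints 1/6, 2/3, 1: one integral from each of the 4 segments
∫ 3*sqrt(3)*t**(5/2)·t^(s-1) over [0, 1/6)
∫ t*exp(-3*t/2)·t^(s-1) over [1/6, 2/3)
over [2/3, 1), the kernel integral of 1/6 enters the sum
segment 1 to ∞ holds t*exp(-6*t); add its integral

on [0, 1/6): 3*sqrt(3)*t**(5/2)
on [1/6, 2/3): t*exp(-3*t/2)
on [2/3, 1): 1/6
on [1, oo): t*exp(-6*t)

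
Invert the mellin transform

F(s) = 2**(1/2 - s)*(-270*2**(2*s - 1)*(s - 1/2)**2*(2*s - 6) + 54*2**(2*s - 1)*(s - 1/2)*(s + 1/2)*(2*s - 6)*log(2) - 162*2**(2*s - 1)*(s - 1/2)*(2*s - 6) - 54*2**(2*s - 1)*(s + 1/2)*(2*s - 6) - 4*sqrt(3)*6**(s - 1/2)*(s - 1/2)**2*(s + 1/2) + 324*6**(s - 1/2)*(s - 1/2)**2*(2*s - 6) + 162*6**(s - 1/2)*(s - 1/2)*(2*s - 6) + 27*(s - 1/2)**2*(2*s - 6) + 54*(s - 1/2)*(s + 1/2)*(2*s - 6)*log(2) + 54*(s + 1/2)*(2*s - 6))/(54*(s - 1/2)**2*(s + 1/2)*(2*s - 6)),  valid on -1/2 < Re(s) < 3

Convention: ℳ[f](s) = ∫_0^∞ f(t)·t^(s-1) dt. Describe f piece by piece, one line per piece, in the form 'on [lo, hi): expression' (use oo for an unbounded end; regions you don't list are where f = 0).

on [0, 1/2): sqrt(t)
on [1/2, 2): log(t)/sqrt(t)
on [2, 3): (t + 3)/sqrt(t)
on [3, oo): t**(-3)

undo the shared t-power: 1 on [0, 1/2); log(t)/t on [1/2, 2); (t + 3)/t on [2, 3); …
peel off the shared t-power: t on [0, 1/2); log(t) on [1/2, 2); t + 3 on [2, 3); …
integrate the 4 segments split at 1/2, 2, 3, then add the results
the [0, 1/2) slice contributes ∫ sqrt(t)·t^(s-1) dt
on [1/2, 2): add ∫ log(t)/sqrt(t)·t^(s-1) dt
on [2, 3): add ∫ (t + 3)/sqrt(t)·t^(s-1) dt
piece [3, ∞): integrate t**(-3) against the kernel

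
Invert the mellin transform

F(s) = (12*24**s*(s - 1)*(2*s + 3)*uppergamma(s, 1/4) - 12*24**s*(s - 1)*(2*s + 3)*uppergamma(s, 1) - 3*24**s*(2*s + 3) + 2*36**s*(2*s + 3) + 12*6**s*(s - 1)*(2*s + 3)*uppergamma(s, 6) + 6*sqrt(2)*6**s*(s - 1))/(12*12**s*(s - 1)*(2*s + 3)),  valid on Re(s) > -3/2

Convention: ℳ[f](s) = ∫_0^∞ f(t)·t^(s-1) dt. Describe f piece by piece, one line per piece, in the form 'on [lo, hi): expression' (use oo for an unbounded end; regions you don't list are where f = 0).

on [0, 1/2): t**(3/2)
on [1/2, 2): exp(-t/2)
on [2, 3): 1/(2*t)
on [3, oo): exp(-2*t)

cuts at 1/2, 2, 3: linearity sums the 4 kernel integrals
piece [0, 1/2): integrate t**(3/2) against the kernel
∫ over [1/2, 2) of exp(-t/2)·t^(s-1) joins the sum
∫ over [2, 3) of 1/(2*t)·t^(s-1) joins the sum
between 3 and ∞ the integrand is exp(-2*t)·t^(s-1)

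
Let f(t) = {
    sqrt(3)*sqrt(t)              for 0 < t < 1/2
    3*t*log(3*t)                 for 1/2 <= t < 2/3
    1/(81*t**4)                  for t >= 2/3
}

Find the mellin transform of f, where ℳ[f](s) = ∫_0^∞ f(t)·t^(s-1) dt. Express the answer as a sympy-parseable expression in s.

undo the common scale on t: sqrt(t) on [0, 3/2); t*log(t) on [3/2, 2); t**(-4) on [2, ∞)
cuts at 1/2, 2/3: linearity sums the 3 kernel integrals
segment [0, 1/2) carries sqrt(3)*sqrt(t); integrate it
between 1/2 and 2/3 the integrand is 3*t*log(3*t)·t^(s-1)
on [2/3, ∞) integrate f = 1/(81*t**4) against the kernel

(32*2**(2*s)*s*(s - 4)*(2*s + 1)*log(2) - 32*2**(2*s)*(s - 4)*(2*s + 1) + 32*2**(2*s)*(s - 4)*(2*s + 1)*log(2) + 3**s*s*(s - 4)*(2*s + 1)*(-24*log(3) + 24*log(2)) + 3**s*(s - 4)*(2*s + 1)*(-24*log(3) + 24*log(2)) + 24*3**s*(s - 4)*(2*s + 1) + 16*3**s*sqrt(6)*(s - 4)*(s**2 + 2*s + 1) - 4**s*(2*s + 1)*(s**2 + 2*s + 1))/(16*6**s*(s - 4)*(2*s + 1)*(s**2 + 2*s + 1))
  -1/2 < Re(s) < 4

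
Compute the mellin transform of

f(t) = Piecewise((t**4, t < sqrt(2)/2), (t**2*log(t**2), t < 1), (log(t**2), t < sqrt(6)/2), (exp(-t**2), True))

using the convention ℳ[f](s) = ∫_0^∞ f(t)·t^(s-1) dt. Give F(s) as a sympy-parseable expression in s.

(sqrt(2)/2)**s*(2*2**(s/2)*s**2*(s + 4)*(s**2 + 4*s + 4)*uppergamma(s/2, 3/2) - 8*2**(s/2)*s**2*(s + 4) + 8*2**(s/2)*(s + 4)*(s**2 + 4*s + 4) + 3**(s/2)*s*(s + 4)*(-4*log(2) + 4*log(3))*(s**2 + 4*s + 4) - 8*3**(s/2)*(s + 4)*(s**2 + 4*s + 4) + s**3*(s + 4)*log(4) + 4*s**2*(s + 4)*log(2) + 4*s**2*(s + 4) + s**2*(s**2 + 4*s + 4))/(4*s**2*(s + 4)*(s**2 + 4*s + 4))
  Re(s) > -4

strip the power substitution: t**2 on [0, 1/2); t*log(t) on [1/2, 1); log(t) on [1, 3/2); …
linearity at sqrt(2)/2, 1, sqrt(6)/2 turns ℳ[f](s) into 4 summed integrals
∫ over [0, sqrt(2)/2) of t**4·t^(s-1) joins the sum
∫ t**2*log(t**2)·t^(s-1) over [sqrt(2)/2, 1)
segment [1, sqrt(6)/2) carries log(t**2); integrate it
segment sqrt(6)/2 to ∞ holds exp(-t**2); add its integral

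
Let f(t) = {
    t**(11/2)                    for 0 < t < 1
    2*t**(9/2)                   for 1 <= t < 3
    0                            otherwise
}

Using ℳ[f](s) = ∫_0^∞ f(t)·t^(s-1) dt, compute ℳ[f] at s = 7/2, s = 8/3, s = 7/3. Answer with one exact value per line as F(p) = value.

F(7/2) = 14761/9
F(8/3) = -330/2107 + 26244*3**(1/6)/43
F(7/3) = -318/1927 + 8748*3**(5/6)/41

peel off the shared t-power: t**(7/2) on [0, 1); 2*t**(5/2) on [1, 3)
strip the shared t-power: t**(3/2) on [0, 1); 2*sqrt(t) on [1, 3)
linearity at 1 turns ℳ[f](s) into 2 summed integrals
the [0, 1) slice contributes ∫ t**(11/2)·t^(s-1) dt
for t in [1, 3): the term is ∫ 2*t**(9/2)·t^(s-1)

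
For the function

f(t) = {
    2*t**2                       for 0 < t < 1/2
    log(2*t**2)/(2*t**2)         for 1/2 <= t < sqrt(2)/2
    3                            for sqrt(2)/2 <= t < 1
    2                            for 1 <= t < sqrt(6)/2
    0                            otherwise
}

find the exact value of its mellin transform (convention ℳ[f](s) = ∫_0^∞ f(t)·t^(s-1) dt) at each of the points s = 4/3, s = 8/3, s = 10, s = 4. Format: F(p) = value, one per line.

F(4/3) = -27*2**(1/3)/8 - 3*2**(2/3)*log(2)/4 + 3/4 + 3*18**(1/3)/4 + 183*2**(2/3)/80
F(8/3) = -45*2**(2/3)/32 + 3*2**(1/3)*log(2)/8 + 3/8 + 9*12**(1/3)/16 + 255*2**(1/3)/224
F(10) = log(2)/4096 + 79061/49152
F(4) = log(2)/16 + 217/192

undo the power substitution: 2*t on [0, 1/4); log(2*t)/(2*t) on [1/4, 1/2); 3 on [1/2, 1); …
the common scale on t comes off first: t on [0, 1/2); log(t)/t on [1/2, 1); 3 on [1, 2); …
decompose at 1/2, sqrt(2)/2, 1; ℳ[f](s) sums the 4 pieces' integrals
[0, 1/2) adds the kernel integral of 2*t**2
[1/2, sqrt(2)/2) adds the kernel integral of log(2*t**2)/(2*t**2)
segment [sqrt(2)/2, 1) carries 3; integrate it
[1, sqrt(6)/2) adds the kernel integral of 2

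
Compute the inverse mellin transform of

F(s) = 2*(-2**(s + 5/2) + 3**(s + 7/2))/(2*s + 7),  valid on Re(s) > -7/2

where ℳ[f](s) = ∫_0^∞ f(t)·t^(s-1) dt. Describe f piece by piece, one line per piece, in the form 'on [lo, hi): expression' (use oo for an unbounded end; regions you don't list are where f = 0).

on [0, 2): t**(7/2)/2
on [2, 3): t**(7/2)

cuts at 2: linearity sums the 2 kernel integrals
segment 0 to 2 holds t**(7/2)/2; add its integral
piece [2, 3): integrate t**(7/2) against the kernel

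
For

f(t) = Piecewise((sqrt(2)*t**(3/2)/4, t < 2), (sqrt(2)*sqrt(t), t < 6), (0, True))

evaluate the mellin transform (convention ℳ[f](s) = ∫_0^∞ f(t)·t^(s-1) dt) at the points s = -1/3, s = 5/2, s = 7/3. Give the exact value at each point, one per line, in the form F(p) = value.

strip the common scale on t: t**(3/2) on [0, 1); 2*sqrt(t) on [1, 3)
cuts at 2: linearity sums the 2 kernel integrals
∫ over [0, 2) of sqrt(2)*t**(3/2)/4·t^(s-1) joins the sum
segment 2 to 6 holds sqrt(2)*sqrt(t); add its integral

F(-1/3) = 2**(2/3)*(-39/7 + 6*3**(1/6))
F(5/2) = 211*sqrt(2)/3
F(7/3) = 24*2**(1/3)*(-29 + 414*3**(5/6))/391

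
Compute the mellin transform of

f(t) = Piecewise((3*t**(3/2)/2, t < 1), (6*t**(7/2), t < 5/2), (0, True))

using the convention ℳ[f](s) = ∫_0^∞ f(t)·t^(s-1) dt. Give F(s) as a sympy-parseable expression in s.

the 2 pieces separated at 1 each add one integral
on [0, 1) integrate f = 3*t**(3/2)/2 against the kernel
on [1, 5/2) integrate f = 6*t**(7/2) against the kernel

3*(4*(5/2)**(s + 7/2)*(2*s + 3) - 6*s - 5)/((2*s + 3)*(2*s + 7))
  Re(s) > -3/2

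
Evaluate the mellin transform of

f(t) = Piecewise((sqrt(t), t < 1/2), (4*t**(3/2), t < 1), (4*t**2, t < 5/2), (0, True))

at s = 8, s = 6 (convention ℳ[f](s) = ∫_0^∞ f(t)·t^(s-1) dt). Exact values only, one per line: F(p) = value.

cuts at 1/2, 1: linearity sums the 3 kernel integrals
the [0, 1/2) slice contributes ∫ sqrt(t)·t^(s-1) dt
on [1/2, 1) integrate f = 4*t**(3/2) against the kernel
segment 1 to 5/2 holds 4*t**2; add its integral

F(8) = 185547899/48640 - 15*sqrt(2)/82688
F(6) = 5859631/7680 - 11*sqrt(2)/12480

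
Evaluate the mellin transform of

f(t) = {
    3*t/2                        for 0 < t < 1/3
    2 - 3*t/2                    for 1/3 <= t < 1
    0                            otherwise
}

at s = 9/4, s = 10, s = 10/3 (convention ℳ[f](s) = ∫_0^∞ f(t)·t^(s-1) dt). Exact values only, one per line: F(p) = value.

F(9/4) = 50/117 - 68*3**(3/4)/3159
F(10) = 137777/2165130
F(10/3) = 33/130 - 8*3**(2/3)/1755

strip the common scale on t: t on [0, 1/2); 2 - t on [1/2, 3/2)
treat the 2 regions marked off by 1/3 separately and sum
over [0, 1/3), the kernel integral of 3*t/2 enters the sum
segment 1/3 to 1 holds (2 - 3*t/2); add its integral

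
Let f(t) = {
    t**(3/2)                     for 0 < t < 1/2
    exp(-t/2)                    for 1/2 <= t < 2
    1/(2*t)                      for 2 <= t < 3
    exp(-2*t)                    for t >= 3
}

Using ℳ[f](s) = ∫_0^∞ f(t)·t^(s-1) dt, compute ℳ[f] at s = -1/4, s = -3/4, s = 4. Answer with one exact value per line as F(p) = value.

breakpoints 1/2, 2, 3: one integral from each of the 4 segments
segment 0 to 1/2 holds t**(3/2); add its integral
the [1/2, 2) slice contributes ∫ exp(-t/2)·t^(s-1) dt
∫ 1/(2*t)·t^(s-1) over [2, 3)
[3, ∞) adds the kernel integral of exp(-2*t)

F(-1/4) = -2**(3/4)*uppergamma(-1/4, 1)/2 - 2*3**(3/4)/45 + 2**(1/4)*uppergamma(-1/4, 6) + 3*2**(3/4)/10 + 2**(3/4)*uppergamma(-1/4, 1/4)/2
F(-3/4) = -2**(1/4)*uppergamma(-3/4, 1)/2 - 2*3**(1/4)/63 + 2**(3/4)*uppergamma(-3/4, 6) + 31*2**(1/4)/42 + 2**(1/4)*uppergamma(-3/4, 1/4)/2
F(4) = -256*exp(-1) + sqrt(2)/352 + 183*exp(-6)/8 + 19/6 + 493*exp(-1/4)/4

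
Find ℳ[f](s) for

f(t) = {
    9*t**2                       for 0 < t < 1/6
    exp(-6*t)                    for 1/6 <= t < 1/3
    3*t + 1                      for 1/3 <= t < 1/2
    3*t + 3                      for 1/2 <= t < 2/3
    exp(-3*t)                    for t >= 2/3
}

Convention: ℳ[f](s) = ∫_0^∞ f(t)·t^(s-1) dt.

reversing the common scale on t: 9*t**2/4 on [0, 1/3); exp(-3*t) on [1/3, 2/3); 3*t/2 + 1 on [2/3, 1); …
strip the common scale on t: t**2 on [0, 1/2); exp(-2*t) on [1/2, 1); t + 1 on [1, 3/2); …
slice at 1/6, 1/3, 1/2, 2/3, transform all 5 pieces, and sum them
segment [0, 1/6) carries 9*t**2; integrate it
∫ over [1/6, 1/3) of exp(-6*t)·t^(s-1) joins the sum
between 1/3 and 1/2 the integrand is (3*t + 1)·t^(s-1)
piece [1/2, 2/3): integrate (3*t + 3) against the kernel
the [2/3, ∞) slice contributes ∫ exp(-3*t)·t^(s-1) dt

(20*2**(2*s)*s*(s + 2) + 12*2**(2*s)*(s + 2) + 4*2**s*s*(s + 1)*(s + 2)*uppergamma(s, 2) - 8*2**s*s*(s + 2) - 4*2**s*(s + 2) - 8*3**s*s*(s + 2) - 8*3**s*(s + 2) + 4*s*(s + 1)*(s + 2)*uppergamma(s, 1) - 4*s*(s + 1)*(s + 2)*uppergamma(s, 2) + s*(s + 1))/(4*6**s*s*(s + 1)*(s + 2))
  Re(s) > -2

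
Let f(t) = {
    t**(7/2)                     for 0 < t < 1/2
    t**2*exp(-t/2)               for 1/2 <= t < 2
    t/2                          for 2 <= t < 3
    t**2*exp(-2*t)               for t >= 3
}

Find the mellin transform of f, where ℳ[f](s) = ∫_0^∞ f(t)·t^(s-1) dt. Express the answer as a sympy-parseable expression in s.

strip the shared t-power: t**(3/2) on [0, 1/2); exp(-t/2) on [1/2, 2); 1/(2*t) on [2, 3); …
the 4 pieces separated at 1/2, 2, 3 each add one integral
[0, 1/2) adds the kernel integral of t**(7/2)
on [1/2, 2) integrate f = t**2*exp(-t/2) against the kernel
on [2, 3): add ∫ t/2·t^(s-1) dt
for t in [3, ∞): the term is ∫ t**2*exp(-2*t)·t^(s-1)

(4*24**s*(s + 1)*(2*s + 7)*uppergamma(s + 2, 1/4) - 4*24**s*(s + 1)*(2*s + 7)*uppergamma(s + 2, 1) - 24**s*(2*s + 7) + 3*6**(2*s)*(2*s + 7)/2 + 6**s*(s + 1)*(2*s + 7)*uppergamma(s + 2, 6)/4 + sqrt(2)*6**s*(s + 1)/8)/(12**s*(s + 1)*(2*s + 7))
  Re(s) > -7/2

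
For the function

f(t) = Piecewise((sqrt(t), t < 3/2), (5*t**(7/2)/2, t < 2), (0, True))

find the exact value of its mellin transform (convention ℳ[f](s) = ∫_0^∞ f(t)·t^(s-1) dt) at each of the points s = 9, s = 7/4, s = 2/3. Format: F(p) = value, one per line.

the 2 pieces separated at 3/2 each add one integral
∫ sqrt(t)·t^(s-1) over [0, 3/2)
on [3/2, 2) integrate f = 5*t**(7/2)/2 against the kernel

F(9) = -8522739*sqrt(6)/778240 + 4096*sqrt(2)/5
F(7/4) = 2**(1/4)*(-879*sqrt(2)*3**(1/4) + 10240)/672
F(2/3) = 3*2**(1/6)*(-327*2**(2/3)*3**(1/6) + 3584)/1120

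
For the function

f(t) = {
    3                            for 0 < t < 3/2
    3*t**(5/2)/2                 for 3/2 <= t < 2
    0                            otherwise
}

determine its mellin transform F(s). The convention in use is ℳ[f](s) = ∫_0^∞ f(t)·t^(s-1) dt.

slice at 3/2, transform all 2 pieces, and sum them
[0, 3/2) adds the kernel integral of 3
on [3/2, 2) integrate f = 3*t**(5/2)/2 against the kernel

3*(2**(s + 5/2)*s + (3/2)**s*(2*s + 5) - (3/2)**(s + 5/2)*s)/(s*(2*s + 5))
  Re(s) > 0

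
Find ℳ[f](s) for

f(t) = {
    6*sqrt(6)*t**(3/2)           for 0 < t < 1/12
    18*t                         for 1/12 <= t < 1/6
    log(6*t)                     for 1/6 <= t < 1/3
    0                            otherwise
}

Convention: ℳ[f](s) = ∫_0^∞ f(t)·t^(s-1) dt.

invert the common scale on t to get 2*sqrt(2)*t**(3/2) on [0, 1/4); 6*t on [1/4, 1/2); log(2*t) on [1/2, 1)
back out the common scale on t: t**(3/2) on [0, 1/2); 3*t on [1/2, 1); log(t) on [1, 2)
summing 3 kernel integrals split by 1/12, 1/6 yields ℳ[f](s)
for t in [0, 1/12): the term is ∫ 6*sqrt(6)*t**(3/2)·t^(s-1)
for t in [1/12, 1/6): the term is ∫ 18*t·t^(s-1)
for t in [1/6, 1/3): the term is ∫ log(6*t)·t^(s-1)

(2**(2*s)*s*(s + 1)*(2*s + 3)*log(4) - 2*2**(2*s)*(s + 1)*(2*s + 3) + 6*2**s*s**2*(2*s + 3) + 2*2**s*(s + 1)*(2*s + 3) + sqrt(2)*s**2*(s + 1) - 3*s**2*(2*s + 3))/(2*12**s*s**2*(s + 1)*(2*s + 3))
  Re(s) > -3/2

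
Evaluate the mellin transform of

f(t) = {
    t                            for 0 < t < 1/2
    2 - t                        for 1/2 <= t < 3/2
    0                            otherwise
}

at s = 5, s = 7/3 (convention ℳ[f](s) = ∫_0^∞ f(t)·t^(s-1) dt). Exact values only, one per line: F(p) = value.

F(5) = 2173/1920
F(7/3) = 3*2**(2/3)*(-26 + 171*3**(1/3))/1120

cuts at 1/2: linearity sums the 2 kernel integrals
the [0, 1/2) slice contributes ∫ t·t^(s-1) dt
∫ over [1/2, 3/2) of (2 - t)·t^(s-1) joins the sum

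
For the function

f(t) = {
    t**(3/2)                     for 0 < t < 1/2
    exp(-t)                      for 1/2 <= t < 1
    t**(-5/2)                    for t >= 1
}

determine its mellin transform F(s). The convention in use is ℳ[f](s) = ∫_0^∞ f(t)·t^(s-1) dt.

integrate the 3 segments split at 1/2, 1, then add the results
∫ over [0, 1/2) of t**(3/2)·t^(s-1) joins the sum
[1/2, 1) adds the kernel integral of exp(-t)
for t in [1, ∞): the term is ∫ t**(-5/2)·t^(s-1)

(2*2**s*(2*s - 5)*(2*s + 3)*uppergamma(s, 1/2) - 2*2**s*(2*s - 5)*(2*s + 3)*uppergamma(s, 1) - 4*2**s*(2*s + 3) + sqrt(2)*(2*s - 5))/(2*2**s*(2*s - 5)*(2*s + 3))
  -3/2 < Re(s) < 5/2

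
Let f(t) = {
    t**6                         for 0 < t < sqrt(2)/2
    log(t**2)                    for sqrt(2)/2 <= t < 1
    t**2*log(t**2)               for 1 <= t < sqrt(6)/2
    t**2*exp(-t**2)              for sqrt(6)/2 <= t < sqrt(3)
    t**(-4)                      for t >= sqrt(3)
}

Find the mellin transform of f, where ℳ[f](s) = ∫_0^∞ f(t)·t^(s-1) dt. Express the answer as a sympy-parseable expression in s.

reversing the shared t-power: t**4 on [0, sqrt(2)/2); log(t**2)/t**2 on [sqrt(2)/2, 1); log(t**2) on [1, sqrt(6)/2); …
invert the power substitution to get t**2 on [0, 1/2); log(t)/t on [1/2, 1); log(t) on [1, 3/2); …
split f at sqrt(2)/2, 1, sqrt(6)/2, sqrt(3): ℳ[f](s) collects 5 kernel integrals
segment [0, sqrt(2)/2) carries t**6; integrate it
∫ log(t**2)·t^(s-1) over [sqrt(2)/2, 1)
on [1, sqrt(6)/2) integrate f = t**2*log(t**2) against the kernel
the [sqrt(6)/2, sqrt(3)) slice contributes ∫ t**2*exp(-t**2)·t^(s-1) dt
[sqrt(3), ∞) adds the kernel integral of t**(-4)

(36*2**(s/2)*(s - 4)*(s + 2)**2*(s + 6)*(4*s - (s + 2)**2 + 4)*uppergamma(s/2 + 1, 3/2) - 36*2**(s/2)*(s - 4)*(s + 2)**2*(s + 6)*(4*s - (s + 2)**2 + 4)*uppergamma(s/2 + 1, 3) + 144*2**(s/2)*(s - 4)*(s + 2)**2*(s + 6) + 144*2**(s/2)*(s - 4)*(s + 6)*(4*s - (s + 2)**2 + 4) + 3**(s/2)*(s - 4)*(s + 2)*(s + 6)*(-108*log(2) + 108*log(3))*(4*s - (s + 2)**2 + 4) - 216*3**(s/2)*(s - 4)*(s + 6)*(4*s - (s + 2)**2 + 4) - 8*6**(s/2)*(s + 2)**2*(s + 6)*(4*s - (s + 2)**2 + 4) - 72*(s - 4)*(s + 2)**3*(s + 6)*log(2) - 144*(s - 4)*(s + 2)**2*(s + 6) + 144*(s - 4)*(s + 2)**2*(s + 6)*log(2) + 9*(s - 4)*(s + 2)**2*(4*s - (s + 2)**2 + 4))/(72*2**(s/2)*(s - 4)*(s + 2)**2*(s + 6)*(4*s - (s + 2)**2 + 4))
  -6 < Re(s) < 4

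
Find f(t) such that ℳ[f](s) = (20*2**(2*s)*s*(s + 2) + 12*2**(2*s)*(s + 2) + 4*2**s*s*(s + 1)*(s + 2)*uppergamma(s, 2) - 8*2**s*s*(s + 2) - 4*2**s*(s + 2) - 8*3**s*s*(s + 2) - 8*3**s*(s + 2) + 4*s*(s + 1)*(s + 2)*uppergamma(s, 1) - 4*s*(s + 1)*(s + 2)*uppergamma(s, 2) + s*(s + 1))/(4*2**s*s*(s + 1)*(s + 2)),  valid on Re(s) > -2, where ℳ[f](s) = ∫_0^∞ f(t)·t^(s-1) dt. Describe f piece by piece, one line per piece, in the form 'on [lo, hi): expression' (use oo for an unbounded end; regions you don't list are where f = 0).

summing 5 kernel integrals split by 1/2, 1, 3/2, 2 yields ℳ[f](s)
[0, 1/2) adds the kernel integral of t**2
∫ exp(-2*t)·t^(s-1) over [1/2, 1)
segment 1 to 3/2 holds (t + 1); add its integral
[3/2, 2) adds the kernel integral of (t + 3)
the [2, ∞) slice contributes ∫ exp(-t)·t^(s-1) dt

on [0, 1/2): t**2
on [1/2, 1): exp(-2*t)
on [1, 3/2): t + 1
on [3/2, 2): t + 3
on [2, oo): exp(-t)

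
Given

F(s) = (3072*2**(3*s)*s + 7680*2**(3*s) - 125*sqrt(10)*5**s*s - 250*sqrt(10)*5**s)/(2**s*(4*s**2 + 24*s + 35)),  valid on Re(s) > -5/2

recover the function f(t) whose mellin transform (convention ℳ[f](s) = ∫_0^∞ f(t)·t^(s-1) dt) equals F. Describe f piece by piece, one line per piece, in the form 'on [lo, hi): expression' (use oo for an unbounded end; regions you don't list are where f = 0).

on [0, 5/2): 5*t**(5/2)
on [5/2, 4): 6*t**(7/2)

along the cuts 5/2, ℳ[f](s) splits into 2 integrals
∫ over [0, 5/2) of 5*t**(5/2)·t^(s-1) joins the sum
segment 5/2 to 4 holds 6*t**(7/2); add its integral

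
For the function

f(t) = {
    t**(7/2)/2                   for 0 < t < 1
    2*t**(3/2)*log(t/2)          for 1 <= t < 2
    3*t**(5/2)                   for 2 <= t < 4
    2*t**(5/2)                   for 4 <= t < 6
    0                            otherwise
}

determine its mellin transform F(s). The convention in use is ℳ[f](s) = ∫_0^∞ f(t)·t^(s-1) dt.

the shared t-power comes off first: t**(3/2)/2 on [0, 1); 2*log(t/2)/sqrt(t) on [1, 2); 3*sqrt(t) on [2, 4); …
remove the shared t-power first: t/2 on [0, 1); 2*log(t/2)/t on [1, 2); 3 on [2, 4); …
strip the common scale on t: t on [0, 1/2); log(t)/t on [1/2, 1); 3 on [1, 2); …
cuts at 1, 2, 4: linearity sums the 4 kernel integrals
the [0, 1) slice contributes ∫ t**(7/2)/2·t^(s-1) dt
∫ 2*t**(3/2)*log(t/2)·t^(s-1) over [1, 2)
[2, 4) adds the kernel integral of 3*t**(5/2)
the [4, 6) slice contributes ∫ 2*t**(5/2)·t^(s-1) dt

(-3*2**(s + 7/2)*(2*s + 7)*(8*s - (2*s + 5)**2 + 16) + 2**(s + 9/2)*(2*s + 5)*(2*s + 7) + 2**(2*s + 6)*(2*s + 7)*(8*s - (2*s + 5)**2 + 16) + 4*6**(s + 5/2)*(2*s + 7)*(8*s - (2*s + 5)**2 + 16) - 4*(2*s + 5)**2*(2*s + 7)*log(2) - 8*(2*s + 5)*(2*s + 7) + 8*(2*s + 5)*(2*s + 7)*log(2) + (2*s + 5)*(8*s - (2*s + 5)**2 + 16))/((2*s + 5)*(2*s + 7)*(8*s - (2*s + 5)**2 + 16))
  Re(s) > -7/2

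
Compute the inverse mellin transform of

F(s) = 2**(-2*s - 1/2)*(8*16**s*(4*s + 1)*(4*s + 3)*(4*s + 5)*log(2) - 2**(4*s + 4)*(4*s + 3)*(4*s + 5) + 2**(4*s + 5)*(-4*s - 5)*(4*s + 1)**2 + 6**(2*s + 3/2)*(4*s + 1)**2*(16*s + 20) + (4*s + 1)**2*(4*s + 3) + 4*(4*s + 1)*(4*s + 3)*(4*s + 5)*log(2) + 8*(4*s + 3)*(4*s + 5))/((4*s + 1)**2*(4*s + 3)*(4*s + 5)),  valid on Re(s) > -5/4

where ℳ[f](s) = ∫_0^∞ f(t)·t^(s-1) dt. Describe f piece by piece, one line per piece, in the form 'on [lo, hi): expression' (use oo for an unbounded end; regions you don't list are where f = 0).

on [0, 1/4): t**(5/4)
on [1/4, 4): t**(1/4)*log(sqrt(t))
on [4, 9): 2*t**(3/4)

reversing the power substitution: t**(5/2) on [0, 1/2); sqrt(t)*log(t) on [1/2, 2); 2*t**(3/2) on [2, 3)
reversing the shared t-power: t**2 on [0, 1/2); log(t) on [1/2, 2); 2*t on [2, 3)
the 3 pieces separated at 1/4, 4 each add one integral
segment [0, 1/4) carries t**(5/4); integrate it
∫ over [1/4, 4) of t**(1/4)*log(sqrt(t))·t^(s-1) joins the sum
∫ over [4, 9) of 2*t**(3/4)·t^(s-1) joins the sum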